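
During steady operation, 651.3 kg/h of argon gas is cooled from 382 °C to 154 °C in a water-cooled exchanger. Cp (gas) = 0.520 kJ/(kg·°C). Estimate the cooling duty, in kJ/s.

Q = ṁ·Cp·ΔT = 651.3 × 0.520 × (154 − 382) = -77218 kJ/h
Converting: 77218 / 3600 s = 21.449 kW

Q_c = 21.4 kJ/s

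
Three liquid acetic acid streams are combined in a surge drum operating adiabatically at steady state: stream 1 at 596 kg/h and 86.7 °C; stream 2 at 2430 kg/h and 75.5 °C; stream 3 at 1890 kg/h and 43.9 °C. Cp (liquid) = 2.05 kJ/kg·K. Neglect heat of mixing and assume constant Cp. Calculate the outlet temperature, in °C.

No heat crosses the boundary, so H_out = H_in.
Σ ṁᵢCp,ᵢTᵢ = 596×2.05×86.7 + 2430×2.05×75.5 + 1890×2.05×43.9 = 652120
Σ ṁᵢCp,ᵢ = 596×2.05 + 2430×2.05 + 1890×2.05 = 10078
T_out = 652120 / 10078 = 64.709 °C

T_out = 64.7 °C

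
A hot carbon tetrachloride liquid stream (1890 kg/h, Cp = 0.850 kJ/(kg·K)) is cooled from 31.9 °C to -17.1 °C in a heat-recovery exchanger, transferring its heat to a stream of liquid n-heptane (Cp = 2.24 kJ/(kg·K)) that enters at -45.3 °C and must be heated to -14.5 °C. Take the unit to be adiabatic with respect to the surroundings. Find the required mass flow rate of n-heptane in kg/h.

Heat released by hot stream: Q = 1890 × 0.850 × (31.9 − -17.1) = 78718 kJ/h
Energy balance on cold side (adiabatic exchanger): Q = ṁ_c·Cp_c·(T_c,out − T_c,in)
ṁ_c = 78718 / [2.24 × (-14.5 − -45.3)] = 1141 kg/h

ṁ_c = 1140 kg/h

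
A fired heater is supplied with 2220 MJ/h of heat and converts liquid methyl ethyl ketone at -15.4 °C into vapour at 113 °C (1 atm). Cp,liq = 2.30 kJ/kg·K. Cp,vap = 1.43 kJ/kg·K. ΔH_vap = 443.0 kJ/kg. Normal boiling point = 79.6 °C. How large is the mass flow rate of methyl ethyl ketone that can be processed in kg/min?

ṁ = 52.2 kg/min

Δh = 2.30×(79.6−-15.4) + 443.0 + 1.43×(113−79.6) = 709.26 kJ/kg
Q = 2220 MJ/h = 616.67 kJ/s = 37000 kJ/min
ṁ = Q/Δh = 37000 / 709.26 = 52.167 kg/min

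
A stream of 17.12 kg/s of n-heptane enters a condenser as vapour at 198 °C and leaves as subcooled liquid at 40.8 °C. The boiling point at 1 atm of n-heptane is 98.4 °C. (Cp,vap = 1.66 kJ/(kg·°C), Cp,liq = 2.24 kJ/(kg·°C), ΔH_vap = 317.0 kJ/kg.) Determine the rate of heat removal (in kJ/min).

vapour 198→98.4 °C: -165.34 kJ/kg
condensation at 98.4 °C: -317 kJ/kg
liquid 98.4→40.8 °C: -129.02 kJ/kg
Δh = -165.34 + -317 + -129.02 = -611.36 kJ/kg
Q = ṁ·Δh = 17.12 kg/s × -611.36 kJ/kg = -10466 kJ/s
|Q| = 10466 kW = 627990 kJ/min

Q_c = 628000 kJ/min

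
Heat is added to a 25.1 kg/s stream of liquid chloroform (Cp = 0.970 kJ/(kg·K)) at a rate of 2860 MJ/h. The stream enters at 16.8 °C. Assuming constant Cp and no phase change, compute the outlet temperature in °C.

Q = 2860 MJ/h = 794.44 kJ/s
ΔT = Q/(ṁ·Cp) = 794.44/(25.1×0.970) = 32.63 K
T_out = 16.8 + 32.63 = 49.43 °C

T_out = 49.4 °C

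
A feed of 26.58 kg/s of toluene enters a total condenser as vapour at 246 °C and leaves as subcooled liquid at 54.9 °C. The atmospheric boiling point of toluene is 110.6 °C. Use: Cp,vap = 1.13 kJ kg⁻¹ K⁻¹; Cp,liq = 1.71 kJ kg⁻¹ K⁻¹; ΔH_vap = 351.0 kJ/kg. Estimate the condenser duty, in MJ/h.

vapour 246→110.6 °C: -153 kJ/kg
condensation at 110.6 °C: -351 kJ/kg
liquid 110.6→54.9 °C: -95.247 kJ/kg
Δh = -153 + -351 + -95.247 = -599.25 kJ/kg
Q = ṁ·Δh = 26.58 kg/s × -599.25 kJ/kg = -15928 kJ/s
|Q| = 15928 kW = 57341 MJ/h

Q_c = 57300 MJ/h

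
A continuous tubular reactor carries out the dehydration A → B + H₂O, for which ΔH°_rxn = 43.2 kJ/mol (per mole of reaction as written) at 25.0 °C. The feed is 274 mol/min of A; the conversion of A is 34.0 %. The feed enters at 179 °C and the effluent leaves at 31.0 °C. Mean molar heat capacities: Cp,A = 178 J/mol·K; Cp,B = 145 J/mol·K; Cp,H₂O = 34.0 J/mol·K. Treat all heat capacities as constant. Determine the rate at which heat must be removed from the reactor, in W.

Q_out = 53200 W

Extent of reaction ξ = 0.340 × 274 = 93.16 mol/min
Reaction term: ξ·ΔH°_rxn = 93.16 × 43.2 = 4024.5 kJ/min
Sensible, feed 179→25 °C: -7510.9 kJ/min
Outlet flows (mol/min): A 180.84, B 93.16, H₂O 93.16
Sensible, products 25→31.0 °C: 293.19 kJ/min
Q = ΔH = -3193.2 kJ/min = -53.22 kW
Heat removed = 53220 W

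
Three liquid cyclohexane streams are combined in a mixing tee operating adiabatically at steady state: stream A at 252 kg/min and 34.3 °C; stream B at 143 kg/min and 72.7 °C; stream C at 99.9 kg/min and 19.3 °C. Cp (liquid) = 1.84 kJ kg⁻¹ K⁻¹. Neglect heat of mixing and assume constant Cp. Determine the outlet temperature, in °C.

Adiabatic, steady state ⇒ Σ ṁᵢCp,ᵢ(T_out − Tᵢ) = 0
T_out = Σ ṁᵢCp,ᵢTᵢ / Σ ṁᵢCp,ᵢ
      = 38581 / 910.62 = 42.368 °C

T_out = 42.4 °C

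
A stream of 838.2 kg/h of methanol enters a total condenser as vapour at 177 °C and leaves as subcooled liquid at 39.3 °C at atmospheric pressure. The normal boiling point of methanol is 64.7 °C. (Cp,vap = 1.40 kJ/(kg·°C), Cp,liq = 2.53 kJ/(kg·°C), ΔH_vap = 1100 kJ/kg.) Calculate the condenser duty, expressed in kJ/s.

Q_c = 308 kJ/s

vapour 177→64.7 °C: -157.22 kJ/kg
condensation at 64.7 °C: -1100 kJ/kg
liquid 64.7→39.3 °C: -64.262 kJ/kg
Δh = -157.22 + -1100 + -64.262 = -1321.5 kJ/kg
Q = ṁ·Δh = 838.2 kg/h × -1321.5 kJ/kg = -1.1077e+06 kJ/h
|Q| = 307.69 kW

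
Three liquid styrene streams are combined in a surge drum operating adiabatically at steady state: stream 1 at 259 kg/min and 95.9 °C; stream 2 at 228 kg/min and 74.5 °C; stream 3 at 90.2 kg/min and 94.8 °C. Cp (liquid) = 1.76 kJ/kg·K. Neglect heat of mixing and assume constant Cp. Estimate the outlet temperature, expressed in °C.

T_out = 87.3 °C

Adiabatic, steady state ⇒ Σ ṁᵢCp,ᵢ(T_out − Tᵢ) = 0
T_out = Σ ṁᵢCp,ᵢTᵢ / Σ ṁᵢCp,ᵢ
      = 88660 / 1015.9 = 87.275 °C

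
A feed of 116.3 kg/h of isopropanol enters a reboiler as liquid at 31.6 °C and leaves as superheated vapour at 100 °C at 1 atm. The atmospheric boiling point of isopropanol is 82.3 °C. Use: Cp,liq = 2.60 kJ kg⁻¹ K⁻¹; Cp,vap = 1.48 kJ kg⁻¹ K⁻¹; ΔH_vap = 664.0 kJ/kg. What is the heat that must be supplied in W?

Q = 26600 W

liquid 31.6→82.3 °C: 131.82 kJ/kg
vaporisation at 82.3 °C: 664 kJ/kg
vapour 82.3→100 °C: 26.196 kJ/kg
Δh = 131.82 + 664 + 26.196 = 822.02 kJ/kg
Q = ṁ·Δh = 116.3 kg/h × 822.02 kJ/kg = 95600 kJ/h
|Q| = 26.556 kW = 26556 W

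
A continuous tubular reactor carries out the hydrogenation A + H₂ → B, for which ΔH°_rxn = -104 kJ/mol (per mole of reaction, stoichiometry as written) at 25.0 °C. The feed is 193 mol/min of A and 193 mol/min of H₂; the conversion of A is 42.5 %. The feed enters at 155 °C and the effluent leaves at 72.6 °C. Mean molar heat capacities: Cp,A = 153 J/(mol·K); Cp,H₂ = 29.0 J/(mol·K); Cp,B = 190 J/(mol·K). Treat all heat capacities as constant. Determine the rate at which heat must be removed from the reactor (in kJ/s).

Extent of reaction ξ = 0.425 × 193 = 82.025 mol/min
Reaction term: ξ·ΔH°_rxn = 82.025 × -104 = -8530.6 kJ/min
Sensible, feed 155→25 °C: -4566.4 kJ/min
Outlet flows (mol/min): A 110.98, H₂ 110.98, B 82.025
Sensible, products 25→72.6 °C: 1703.2 kJ/min
Q = ΔH = -11394 kJ/min = -189.9 kW
Heat removed = 189.9 kJ/s

Q_out = 190 kJ/s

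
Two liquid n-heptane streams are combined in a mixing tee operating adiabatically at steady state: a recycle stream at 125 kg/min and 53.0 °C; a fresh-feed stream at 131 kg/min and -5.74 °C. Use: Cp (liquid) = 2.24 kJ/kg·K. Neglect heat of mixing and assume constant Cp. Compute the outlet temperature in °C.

T_out = 22.9 °C

No heat crosses the boundary, so H_out = H_in.
T_out = Σ ṁᵢCp,ᵢTᵢ / Σ ṁᵢCp,ᵢ
      = 13156 / 573.44 = 22.942 °C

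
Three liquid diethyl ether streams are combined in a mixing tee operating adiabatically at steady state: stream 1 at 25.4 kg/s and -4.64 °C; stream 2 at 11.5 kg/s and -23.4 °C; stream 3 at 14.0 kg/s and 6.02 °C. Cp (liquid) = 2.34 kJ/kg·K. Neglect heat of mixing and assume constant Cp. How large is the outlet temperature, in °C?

No heat crosses the boundary, so H_out = H_in.
T_out = Σ ṁᵢCp,ᵢTᵢ / Σ ṁᵢCp,ᵢ
      = -708.26 / 119.11 = -5.9465 °C

T_out = -5.95 °C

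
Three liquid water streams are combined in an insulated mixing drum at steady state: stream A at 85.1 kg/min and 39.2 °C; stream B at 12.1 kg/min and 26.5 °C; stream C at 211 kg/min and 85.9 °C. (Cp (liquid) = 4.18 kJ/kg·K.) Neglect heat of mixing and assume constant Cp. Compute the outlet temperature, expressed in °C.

T_out = 70.7 °C

Adiabatic, steady state ⇒ Σ ṁᵢCp,ᵢ(T_out − Tᵢ) = 0
T_out = Σ ṁᵢCp,ᵢTᵢ / Σ ṁᵢCp,ᵢ
      = 91047 / 1288.3 = 70.673 °C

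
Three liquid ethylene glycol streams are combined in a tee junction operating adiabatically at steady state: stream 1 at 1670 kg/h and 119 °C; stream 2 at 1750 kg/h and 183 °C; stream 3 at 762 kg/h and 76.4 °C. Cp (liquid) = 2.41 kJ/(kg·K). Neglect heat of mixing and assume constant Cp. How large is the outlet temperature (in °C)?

Energy balance with Q = 0: Σ ṁᵢCp,ᵢ(T_out − Tᵢ) = 0
Σ ṁᵢCp,ᵢTᵢ = 1670×2.41×119 + 1750×2.41×183 + 762×2.41×76.4 = 1.391e+06
Σ ṁᵢCp,ᵢ = 1670×2.41 + 1750×2.41 + 762×2.41 = 10079
T_out = 1.391e+06 / 10079 = 138.02 °C

T_out = 138 °C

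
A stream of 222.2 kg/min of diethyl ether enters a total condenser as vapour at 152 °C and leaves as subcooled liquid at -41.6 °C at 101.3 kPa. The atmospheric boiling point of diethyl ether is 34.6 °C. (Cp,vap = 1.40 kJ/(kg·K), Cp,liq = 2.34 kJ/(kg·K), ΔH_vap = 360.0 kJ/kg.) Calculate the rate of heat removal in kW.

vapour 152→34.6 °C: -164.36 kJ/kg
condensation at 34.6 °C: -360 kJ/kg
liquid 34.6→-41.6 °C: -178.31 kJ/kg
Δh = -164.36 + -360 + -178.31 = -702.67 kJ/kg
Q = ṁ·Δh = 222.2 kg/min × -702.67 kJ/kg = -156130 kJ/min
|Q| = 2602.2 kW

Q_c = 2600 kW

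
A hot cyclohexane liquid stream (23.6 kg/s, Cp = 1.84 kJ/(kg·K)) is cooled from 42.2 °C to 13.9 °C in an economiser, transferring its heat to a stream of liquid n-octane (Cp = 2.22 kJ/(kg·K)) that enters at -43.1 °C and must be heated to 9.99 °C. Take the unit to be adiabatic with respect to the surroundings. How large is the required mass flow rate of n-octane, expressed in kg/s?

Heat released by hot stream: Q = 23.6 × 1.84 × (42.2 − 13.9) = 1228.9 kJ/s
Energy balance on cold side (adiabatic exchanger): Q = ṁ_c·Cp_c·(T_c,out − T_c,in)
ṁ_c = 1228.9 / [2.22 × (9.99 − -43.1)] = 10.427 kg/s

ṁ_c = 10.4 kg/s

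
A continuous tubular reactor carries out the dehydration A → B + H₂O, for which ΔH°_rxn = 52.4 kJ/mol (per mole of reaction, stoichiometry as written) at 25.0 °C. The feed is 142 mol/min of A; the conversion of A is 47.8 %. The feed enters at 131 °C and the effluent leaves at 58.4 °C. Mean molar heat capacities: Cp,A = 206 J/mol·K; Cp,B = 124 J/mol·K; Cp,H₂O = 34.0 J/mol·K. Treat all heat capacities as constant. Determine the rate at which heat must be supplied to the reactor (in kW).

Q_in = 22.1 kW

Extent of reaction ξ = 0.478 × 142 = 67.876 mol/min
Reaction term: ξ·ΔH°_rxn = 67.876 × 52.4 = 3556.7 kJ/min
Sensible, feed 131→25 °C: -3100.7 kJ/min
Outlet flows (mol/min): A 74.124, B 67.876, H₂O 67.876
Sensible, products 25→58.4 °C: 868.2 kJ/min
Q = ΔH = 1324.2 kJ/min = 22.07 kW
Heat supplied = 22.07 kW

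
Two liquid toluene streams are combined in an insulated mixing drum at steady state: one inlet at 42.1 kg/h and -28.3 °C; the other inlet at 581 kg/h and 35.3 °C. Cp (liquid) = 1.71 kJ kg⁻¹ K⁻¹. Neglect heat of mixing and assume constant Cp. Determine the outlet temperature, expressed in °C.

T_out = 31.0 °C

No heat crosses the boundary, so H_out = H_in.
T_out = Σ ṁᵢCp,ᵢTᵢ / Σ ṁᵢCp,ᵢ
      = 33034 / 1065.5 = 31.003 °C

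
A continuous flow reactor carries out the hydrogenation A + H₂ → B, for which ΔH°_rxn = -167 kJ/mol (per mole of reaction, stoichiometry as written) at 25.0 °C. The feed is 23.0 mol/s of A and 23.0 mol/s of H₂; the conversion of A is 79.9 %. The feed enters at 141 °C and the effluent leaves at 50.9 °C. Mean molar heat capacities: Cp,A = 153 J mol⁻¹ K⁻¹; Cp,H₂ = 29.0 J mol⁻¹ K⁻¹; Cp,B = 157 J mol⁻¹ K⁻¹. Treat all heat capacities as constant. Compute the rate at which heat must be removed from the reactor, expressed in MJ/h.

Q_out = 12400 MJ/h

Extent of reaction ξ = 0.799 × 23.0 = 18.377 mol/s
Reaction term: ξ·ΔH°_rxn = 18.377 × -167 = -3069 kJ/s
Sensible, feed 141→25 °C: -485.58 kJ/s
Outlet flows (mol/s): A 4.623, H₂ 4.623, B 18.377
Sensible, products 25→50.9 °C: 96.518 kJ/s
Q = ΔH = -3458 kJ/s = -3458 kW
Heat removed = 12449 MJ/h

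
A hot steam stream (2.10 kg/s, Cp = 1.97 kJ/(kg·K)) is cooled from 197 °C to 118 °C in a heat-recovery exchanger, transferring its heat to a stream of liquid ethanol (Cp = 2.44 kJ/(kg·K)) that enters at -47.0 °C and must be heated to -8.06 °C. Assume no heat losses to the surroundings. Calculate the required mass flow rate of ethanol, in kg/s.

Heat released by hot stream: Q = 2.10 × 1.97 × (197 − 118) = 326.82 kJ/s
Energy balance on cold side (adiabatic exchanger): Q = ṁ_c·Cp_c·(T_c,out − T_c,in)
ṁ_c = 326.82 / [2.44 × (-8.06 − -47.0)] = 3.4397 kg/s

ṁ_c = 3.44 kg/s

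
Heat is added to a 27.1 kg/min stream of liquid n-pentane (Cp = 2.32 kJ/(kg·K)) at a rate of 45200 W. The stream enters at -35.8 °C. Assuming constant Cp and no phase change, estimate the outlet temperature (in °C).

Q = 45200 W = 2712 kJ/min
ΔT = Q/(ṁ·Cp) = 2712/(27.1×2.32) = 43.135 K
T_out = -35.8 + 43.135 = 7.3353 °C

T_out = 7.34 °C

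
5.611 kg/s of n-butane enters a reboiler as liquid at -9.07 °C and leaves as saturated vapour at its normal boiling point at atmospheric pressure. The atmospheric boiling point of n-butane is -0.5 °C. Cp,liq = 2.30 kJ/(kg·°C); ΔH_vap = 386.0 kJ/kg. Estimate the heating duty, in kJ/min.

liquid -9.07→-0.5 °C: 19.711 kJ/kg
vaporisation at -0.5 °C: 386 kJ/kg
Δh = 19.711 + 386 = 405.71 kJ/kg
Q = ṁ·Δh = 5.611 kg/s × 405.71 kJ/kg = 2276.4 kJ/s
|Q| = 2276.4 kW = 136590 kJ/min

Q = 137000 kJ/min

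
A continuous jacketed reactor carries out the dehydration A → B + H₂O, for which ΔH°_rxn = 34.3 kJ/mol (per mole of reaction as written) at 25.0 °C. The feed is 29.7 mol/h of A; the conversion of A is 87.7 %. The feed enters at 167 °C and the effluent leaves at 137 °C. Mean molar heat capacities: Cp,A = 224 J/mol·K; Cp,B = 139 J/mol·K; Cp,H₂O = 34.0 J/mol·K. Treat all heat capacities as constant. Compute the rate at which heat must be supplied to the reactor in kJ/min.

Extent of reaction ξ = 0.877 × 29.7 = 26.047 mol/h
Reaction term: ξ·ΔH°_rxn = 26.047 × 34.3 = 893.41 kJ/h
Sensible, feed 167→25 °C: -944.7 kJ/h
Outlet flows (mol/h): A 3.6531, B 26.047, H₂O 26.047
Sensible, products 25→137 °C: 596.33 kJ/h
Q = ΔH = 545.04 kJ/h = 0.1514 kW
Heat supplied = 9.0841 kJ/min

Q_in = 9.08 kJ/min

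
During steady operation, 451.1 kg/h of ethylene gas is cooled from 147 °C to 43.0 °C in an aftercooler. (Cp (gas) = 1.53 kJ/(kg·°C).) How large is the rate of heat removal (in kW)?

Q_c = 19.9 kW

Q = ṁ·Cp·ΔT = 451.1 × 1.53 × (43.0 − 147) = -71779 kJ/h
Converting: 71779 / 3600 s = 19.939 kW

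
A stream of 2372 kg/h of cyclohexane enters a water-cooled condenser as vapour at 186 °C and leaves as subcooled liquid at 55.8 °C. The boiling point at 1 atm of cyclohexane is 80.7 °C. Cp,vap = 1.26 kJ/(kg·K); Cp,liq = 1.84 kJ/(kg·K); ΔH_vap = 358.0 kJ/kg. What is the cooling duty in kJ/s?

vapour 186→80.7 °C: -132.68 kJ/kg
condensation at 80.7 °C: -358 kJ/kg
liquid 80.7→55.8 °C: -45.816 kJ/kg
Δh = -132.68 + -358 + -45.816 = -536.49 kJ/kg
Q = ṁ·Δh = 2372 kg/h × -536.49 kJ/kg = -1.2726e+06 kJ/h
|Q| = 353.49 kW

Q_c = 353 kJ/s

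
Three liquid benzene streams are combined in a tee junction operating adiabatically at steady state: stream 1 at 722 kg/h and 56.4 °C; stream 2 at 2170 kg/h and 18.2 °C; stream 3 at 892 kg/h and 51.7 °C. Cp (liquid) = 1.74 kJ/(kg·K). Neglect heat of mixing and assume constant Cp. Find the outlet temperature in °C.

Adiabatic, steady state ⇒ Σ ṁᵢCp,ᵢ(T_out − Tᵢ) = 0
T_out = Σ ṁᵢCp,ᵢTᵢ / Σ ṁᵢCp,ᵢ
      = 219820 / 6584.2 = 33.386 °C

T_out = 33.4 °C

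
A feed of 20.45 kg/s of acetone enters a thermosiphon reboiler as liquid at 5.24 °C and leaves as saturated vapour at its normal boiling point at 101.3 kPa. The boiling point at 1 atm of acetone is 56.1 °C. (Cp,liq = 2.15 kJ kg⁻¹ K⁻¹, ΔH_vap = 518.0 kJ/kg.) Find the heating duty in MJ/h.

Q = 46200 MJ/h

liquid 5.24→56.1 °C: 109.35 kJ/kg
vaporisation at 56.1 °C: 518 kJ/kg
Δh = 109.35 + 518 = 627.35 kJ/kg
Q = ṁ·Δh = 20.45 kg/s × 627.35 kJ/kg = 12829 kJ/s
|Q| = 12829 kW = 46185 MJ/h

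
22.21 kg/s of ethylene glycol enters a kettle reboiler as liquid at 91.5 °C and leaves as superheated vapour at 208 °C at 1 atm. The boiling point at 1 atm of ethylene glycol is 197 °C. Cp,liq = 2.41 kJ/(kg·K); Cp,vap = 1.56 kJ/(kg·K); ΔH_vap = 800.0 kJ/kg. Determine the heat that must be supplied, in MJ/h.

liquid 91.5→197 °C: 254.26 kJ/kg
vaporisation at 197 °C: 800 kJ/kg
vapour 197→208 °C: 17.16 kJ/kg
Δh = 254.26 + 800 + 17.16 = 1071.4 kJ/kg
Q = ṁ·Δh = 22.21 kg/s × 1071.4 kJ/kg = 23796 kJ/s
|Q| = 23796 kW = 85666 MJ/h

Q = 85700 MJ/h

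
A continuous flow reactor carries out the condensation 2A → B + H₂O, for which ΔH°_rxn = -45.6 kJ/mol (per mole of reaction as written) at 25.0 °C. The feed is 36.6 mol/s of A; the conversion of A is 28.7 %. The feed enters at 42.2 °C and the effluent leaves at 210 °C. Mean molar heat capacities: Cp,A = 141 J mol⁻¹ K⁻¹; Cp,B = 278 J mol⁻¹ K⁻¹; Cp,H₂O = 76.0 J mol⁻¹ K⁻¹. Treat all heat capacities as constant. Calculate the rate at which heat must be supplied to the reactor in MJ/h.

Q_in = 2510 MJ/h

Extent of reaction ξ = 0.287 × 36.6 / 2 = 5.2521 mol/s
Reaction term: ξ·ΔH°_rxn = 5.2521 × -45.6 = -239.5 kJ/s
Sensible, feed 42.2→25 °C: -88.762 kJ/s
Outlet flows (mol/s): A 26.096, B 5.2521, H₂O 5.2521
Sensible, products 25→210 °C: 1024.7 kJ/s
Q = ΔH = 696.41 kJ/s = 696.41 kW
Heat supplied = 2507.1 MJ/h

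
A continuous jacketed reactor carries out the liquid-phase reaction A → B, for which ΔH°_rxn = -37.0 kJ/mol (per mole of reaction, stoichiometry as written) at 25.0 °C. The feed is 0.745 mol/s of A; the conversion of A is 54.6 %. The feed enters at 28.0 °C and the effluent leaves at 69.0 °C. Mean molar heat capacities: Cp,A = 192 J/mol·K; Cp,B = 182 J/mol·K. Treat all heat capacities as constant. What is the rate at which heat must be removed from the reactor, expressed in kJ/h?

Extent of reaction ξ = 0.546 × 0.745 = 0.40677 mol/s
Reaction term: ξ·ΔH°_rxn = 0.40677 × -37.0 = -15.05 kJ/s
Sensible, feed 28.0→25 °C: -0.42912 kJ/s
Outlet flows (mol/s): A 0.33823, B 0.40677
Sensible, products 25→69.0 °C: 6.1148 kJ/s
Q = ΔH = -9.3648 kJ/s = -9.3648 kW
Heat removed = 33713 kJ/h

Q_out = 33700 kJ/h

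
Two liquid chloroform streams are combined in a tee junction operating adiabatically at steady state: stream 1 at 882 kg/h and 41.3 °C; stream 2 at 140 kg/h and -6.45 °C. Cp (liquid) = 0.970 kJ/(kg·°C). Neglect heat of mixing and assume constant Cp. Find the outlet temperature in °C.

T_out = 34.8 °C

No heat crosses the boundary, so H_out = H_in.
Σ ṁᵢCp,ᵢTᵢ = 882×0.970×41.3 + 140×0.970×-6.45 = 34458
Σ ṁᵢCp,ᵢ = 882×0.970 + 140×0.970 = 991.34
T_out = 34458 / 991.34 = 34.759 °C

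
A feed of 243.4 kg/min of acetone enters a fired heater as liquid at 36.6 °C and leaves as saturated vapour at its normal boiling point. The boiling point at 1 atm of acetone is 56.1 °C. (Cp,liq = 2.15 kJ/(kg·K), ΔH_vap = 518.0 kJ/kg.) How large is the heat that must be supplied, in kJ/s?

Q = 2270 kJ/s

liquid 36.6→56.1 °C: 41.925 kJ/kg
vaporisation at 56.1 °C: 518 kJ/kg
Δh = 41.925 + 518 = 559.92 kJ/kg
Q = ṁ·Δh = 243.4 kg/min × 559.92 kJ/kg = 136290 kJ/min
|Q| = 2271.4 kW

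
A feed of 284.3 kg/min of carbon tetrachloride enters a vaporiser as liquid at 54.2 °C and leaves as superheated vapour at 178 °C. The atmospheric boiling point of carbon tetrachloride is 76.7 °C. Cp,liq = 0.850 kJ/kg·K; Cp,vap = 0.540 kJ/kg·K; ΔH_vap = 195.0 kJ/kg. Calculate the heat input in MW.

liquid 54.2→76.7 °C: 19.125 kJ/kg
vaporisation at 76.7 °C: 195 kJ/kg
vapour 76.7→178 °C: 54.702 kJ/kg
Δh = 19.125 + 195 + 54.702 = 268.83 kJ/kg
Q = ṁ·Δh = 284.3 kg/min × 268.83 kJ/kg = 76428 kJ/min
|Q| = 1273.8 kW = 1.2738 MW

Q = 1.27 MW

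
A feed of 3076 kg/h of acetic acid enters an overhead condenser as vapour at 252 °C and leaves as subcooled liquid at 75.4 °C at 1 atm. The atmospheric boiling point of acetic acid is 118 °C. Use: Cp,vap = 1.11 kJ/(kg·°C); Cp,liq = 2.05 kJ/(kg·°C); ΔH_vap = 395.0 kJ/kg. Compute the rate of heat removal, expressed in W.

vapour 252→118 °C: -148.74 kJ/kg
condensation at 118 °C: -395 kJ/kg
liquid 118→75.4 °C: -87.33 kJ/kg
Δh = -148.74 + -395 + -87.33 = -631.07 kJ/kg
Q = ṁ·Δh = 3076 kg/h × -631.07 kJ/kg = -1.9412e+06 kJ/h
|Q| = 539.21 kW = 539210 W

Q_c = 539000 W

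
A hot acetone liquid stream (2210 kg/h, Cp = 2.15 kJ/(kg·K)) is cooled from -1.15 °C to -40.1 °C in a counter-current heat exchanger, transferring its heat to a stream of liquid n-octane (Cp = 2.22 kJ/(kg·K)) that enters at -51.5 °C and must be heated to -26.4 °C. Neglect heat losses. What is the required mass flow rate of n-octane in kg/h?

ṁ_c = 3320 kg/h

Heat released by hot stream: Q = 2210 × 2.15 × (-1.15 − -40.1) = 185070 kJ/h
Energy balance on cold side (adiabatic exchanger): Q = ṁ_c·Cp_c·(T_c,out − T_c,in)
ṁ_c = 185070 / [2.22 × (-26.4 − -51.5)] = 3321.3 kg/h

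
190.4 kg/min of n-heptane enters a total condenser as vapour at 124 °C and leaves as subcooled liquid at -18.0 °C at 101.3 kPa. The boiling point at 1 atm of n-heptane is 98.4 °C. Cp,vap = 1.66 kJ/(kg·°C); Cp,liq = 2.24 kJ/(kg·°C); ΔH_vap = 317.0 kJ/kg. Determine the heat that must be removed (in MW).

Q_c = 1.97 MW

vapour 124→98.4 °C: -42.496 kJ/kg
condensation at 98.4 °C: -317 kJ/kg
liquid 98.4→-18.0 °C: -260.74 kJ/kg
Δh = -42.496 + -317 + -260.74 = -620.23 kJ/kg
Q = ṁ·Δh = 190.4 kg/min × -620.23 kJ/kg = -118090 kJ/min
|Q| = 1968.2 kW = 1.9682 MW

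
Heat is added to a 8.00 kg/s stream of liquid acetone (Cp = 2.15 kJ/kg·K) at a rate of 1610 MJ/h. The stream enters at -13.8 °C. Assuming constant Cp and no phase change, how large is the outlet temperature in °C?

Q = 1610 MJ/h = 447.22 kJ/s
ΔT = Q/(ṁ·Cp) = 447.22/(8.00×2.15) = 26.001 K
T_out = -13.8 + 26.001 = 12.201 °C

T_out = 12.2 °C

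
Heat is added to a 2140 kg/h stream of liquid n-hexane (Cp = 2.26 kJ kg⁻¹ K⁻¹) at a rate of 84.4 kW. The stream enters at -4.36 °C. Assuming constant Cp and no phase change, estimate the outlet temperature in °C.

T_out = 58.5 °C

Q = 84.4 kW = 303840 kJ/h
ΔT = Q/(ṁ·Cp) = 303840/(2140×2.26) = 62.824 K
T_out = -4.36 + 62.824 = 58.464 °C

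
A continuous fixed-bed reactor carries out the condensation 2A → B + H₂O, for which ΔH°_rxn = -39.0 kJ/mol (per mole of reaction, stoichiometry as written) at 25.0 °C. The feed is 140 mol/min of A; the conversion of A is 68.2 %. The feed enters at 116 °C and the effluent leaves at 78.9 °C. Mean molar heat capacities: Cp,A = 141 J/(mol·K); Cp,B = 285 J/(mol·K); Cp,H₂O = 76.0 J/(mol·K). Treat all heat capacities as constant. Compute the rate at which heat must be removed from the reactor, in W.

Q_out = 39800 W

Extent of reaction ξ = 0.682 × 140 / 2 = 47.74 mol/min
Reaction term: ξ·ΔH°_rxn = 47.74 × -39.0 = -1861.9 kJ/min
Sensible, feed 116→25 °C: -1796.3 kJ/min
Outlet flows (mol/min): A 44.52, B 47.74, H₂O 47.74
Sensible, products 25→78.9 °C: 1267.3 kJ/min
Q = ΔH = -2390.9 kJ/min = -39.849 kW
Heat removed = 39849 W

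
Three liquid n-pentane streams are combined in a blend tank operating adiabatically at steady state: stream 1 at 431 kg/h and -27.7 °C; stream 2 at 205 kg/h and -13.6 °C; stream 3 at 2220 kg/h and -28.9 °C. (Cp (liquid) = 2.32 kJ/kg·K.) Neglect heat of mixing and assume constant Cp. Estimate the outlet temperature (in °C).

T_out = -27.6 °C

No heat crosses the boundary, so H_out = H_in.
Σ ṁᵢCp,ᵢTᵢ = 431×2.32×-27.7 + 205×2.32×-13.6 + 2220×2.32×-28.9 = -183010
Σ ṁᵢCp,ᵢ = 431×2.32 + 205×2.32 + 2220×2.32 = 6625.9
T_out = -183010 / 6625.9 = -27.621 °C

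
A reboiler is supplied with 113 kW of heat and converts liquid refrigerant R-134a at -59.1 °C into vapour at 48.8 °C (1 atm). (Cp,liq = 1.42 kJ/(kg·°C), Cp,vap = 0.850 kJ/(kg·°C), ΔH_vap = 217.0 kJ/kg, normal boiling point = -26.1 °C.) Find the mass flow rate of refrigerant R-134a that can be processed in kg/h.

ṁ = 1240 kg/h

Δh = 1.42×(-26.1−-59.1) + 217.0 + 0.850×(48.8−-26.1) = 327.53 kJ/kg
Q = 113 kW = 113 kJ/s = 406800 kJ/h
ṁ = Q/Δh = 406800 / 327.53 = 1242 kg/h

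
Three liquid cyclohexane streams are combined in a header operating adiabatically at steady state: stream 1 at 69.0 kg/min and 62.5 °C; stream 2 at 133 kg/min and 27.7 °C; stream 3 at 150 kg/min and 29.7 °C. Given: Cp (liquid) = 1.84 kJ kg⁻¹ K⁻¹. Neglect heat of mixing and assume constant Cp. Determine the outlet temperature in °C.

T_out = 35.4 °C

Energy balance with Q = 0: Σ ṁᵢCp,ᵢ(T_out − Tᵢ) = 0
Σ ṁᵢCp,ᵢTᵢ = 69.0×1.84×62.5 + 133×1.84×27.7 + 150×1.84×29.7 = 22911
Σ ṁᵢCp,ᵢ = 69.0×1.84 + 133×1.84 + 150×1.84 = 647.68
T_out = 22911 / 647.68 = 35.374 °C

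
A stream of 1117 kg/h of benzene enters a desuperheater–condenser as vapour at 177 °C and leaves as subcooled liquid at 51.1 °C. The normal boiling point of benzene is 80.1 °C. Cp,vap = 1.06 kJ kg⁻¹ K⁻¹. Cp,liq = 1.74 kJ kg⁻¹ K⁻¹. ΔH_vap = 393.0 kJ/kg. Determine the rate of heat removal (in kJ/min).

vapour 177→80.1 °C: -102.71 kJ/kg
condensation at 80.1 °C: -393 kJ/kg
liquid 80.1→51.1 °C: -50.46 kJ/kg
Δh = -102.71 + -393 + -50.46 = -546.17 kJ/kg
Q = ṁ·Δh = 1117 kg/h × -546.17 kJ/kg = -610080 kJ/h
|Q| = 169.47 kW = 10168 kJ/min

Q_c = 10200 kJ/min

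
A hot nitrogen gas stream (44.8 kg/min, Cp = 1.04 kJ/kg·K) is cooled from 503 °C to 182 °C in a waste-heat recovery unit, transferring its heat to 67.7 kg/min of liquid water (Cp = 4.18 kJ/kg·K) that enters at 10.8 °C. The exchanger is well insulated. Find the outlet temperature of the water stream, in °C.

T_c,out = 63.7 °C

Heat released by hot stream: Q = 44.8 × 1.04 × (503 − 182) = 14956 kJ/min
Energy balance on cold side (adiabatic exchanger): Q = ṁ_c·Cp_c·(T_c,out − T_c,in)
T_c,out = 10.8 + 14956/(67.7 × 4.18) = 63.651 °C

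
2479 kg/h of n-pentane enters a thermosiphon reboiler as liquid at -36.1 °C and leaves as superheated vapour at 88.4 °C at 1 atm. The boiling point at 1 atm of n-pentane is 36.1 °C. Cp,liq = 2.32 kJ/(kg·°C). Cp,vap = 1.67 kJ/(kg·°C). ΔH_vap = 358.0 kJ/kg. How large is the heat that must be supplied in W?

liquid -36.1→36.1 °C: 167.5 kJ/kg
vaporisation at 36.1 °C: 358 kJ/kg
vapour 36.1→88.4 °C: 87.341 kJ/kg
Δh = 167.5 + 358 + 87.341 = 612.85 kJ/kg
Q = ṁ·Δh = 2479 kg/h × 612.85 kJ/kg = 1.5192e+06 kJ/h
|Q| = 422.01 kW = 422010 W

Q = 422000 W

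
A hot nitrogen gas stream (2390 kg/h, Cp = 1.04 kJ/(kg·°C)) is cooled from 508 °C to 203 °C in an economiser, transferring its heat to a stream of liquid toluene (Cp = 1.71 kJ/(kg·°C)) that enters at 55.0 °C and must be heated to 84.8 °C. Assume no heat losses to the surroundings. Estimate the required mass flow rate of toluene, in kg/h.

Heat released by hot stream: Q = 2390 × 1.04 × (508 − 203) = 758110 kJ/h
Energy balance on cold side (adiabatic exchanger): Q = ṁ_c·Cp_c·(T_c,out − T_c,in)
ṁ_c = 758110 / [1.71 × (84.8 − 55.0)] = 14877 kg/h

ṁ_c = 14900 kg/h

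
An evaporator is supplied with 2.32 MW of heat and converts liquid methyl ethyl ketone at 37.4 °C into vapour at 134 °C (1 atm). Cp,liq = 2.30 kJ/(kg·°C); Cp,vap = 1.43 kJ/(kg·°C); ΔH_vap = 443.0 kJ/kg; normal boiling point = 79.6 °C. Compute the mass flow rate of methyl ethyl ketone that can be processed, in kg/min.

ṁ = 225 kg/min

Δh = 2.30×(79.6−37.4) + 443.0 + 1.43×(134−79.6) = 617.85 kJ/kg
Q = 2.32 MW = 2320 kJ/s = 139200 kJ/min
ṁ = Q/Δh = 139200 / 617.85 = 225.3 kg/min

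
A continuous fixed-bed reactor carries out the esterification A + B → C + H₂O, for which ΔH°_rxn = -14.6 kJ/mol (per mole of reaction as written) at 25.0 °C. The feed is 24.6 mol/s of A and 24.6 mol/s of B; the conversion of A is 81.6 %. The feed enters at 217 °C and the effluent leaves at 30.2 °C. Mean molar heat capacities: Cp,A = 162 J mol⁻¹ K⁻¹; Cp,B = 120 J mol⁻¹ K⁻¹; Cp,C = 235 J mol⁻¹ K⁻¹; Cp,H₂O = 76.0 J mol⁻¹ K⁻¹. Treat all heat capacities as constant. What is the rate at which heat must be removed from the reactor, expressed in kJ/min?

Q_out = 95200 kJ/min

Extent of reaction ξ = 0.816 × 24.6 = 20.074 mol/s
Reaction term: ξ·ΔH°_rxn = 20.074 × -14.6 = -293.07 kJ/s
Sensible, feed 217→25 °C: -1331.9 kJ/s
Outlet flows (mol/s): A 4.5264, B 4.5264, C 20.074, H₂O 20.074
Sensible, products 25→30.2 °C: 39.101 kJ/s
Q = ΔH = -1585.9 kJ/s = -1585.9 kW
Heat removed = 95155 kJ/min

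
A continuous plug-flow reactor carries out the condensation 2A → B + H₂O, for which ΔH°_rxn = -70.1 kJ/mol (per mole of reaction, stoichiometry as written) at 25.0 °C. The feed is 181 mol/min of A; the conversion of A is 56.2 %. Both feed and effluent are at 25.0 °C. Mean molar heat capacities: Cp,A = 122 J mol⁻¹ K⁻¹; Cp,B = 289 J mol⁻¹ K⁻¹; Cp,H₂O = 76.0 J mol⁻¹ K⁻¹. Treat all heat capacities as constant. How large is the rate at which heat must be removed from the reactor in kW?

Extent of reaction ξ = 0.562 × 181 / 2 = 50.861 mol/min
Reaction term: ξ·ΔH°_rxn = 50.861 × -70.1 = -3565.4 kJ/min
Q = ΔH = -3565.4 kJ/min = -59.423 kW
Heat removed = 59.423 kW

Q_out = 59.4 kW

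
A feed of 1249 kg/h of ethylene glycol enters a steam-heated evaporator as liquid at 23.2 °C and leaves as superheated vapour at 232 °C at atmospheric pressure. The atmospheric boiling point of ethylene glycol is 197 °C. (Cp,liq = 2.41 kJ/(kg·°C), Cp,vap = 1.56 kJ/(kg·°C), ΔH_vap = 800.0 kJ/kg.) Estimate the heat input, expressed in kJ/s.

Q = 442 kJ/s

liquid 23.2→197 °C: 418.86 kJ/kg
vaporisation at 197 °C: 800 kJ/kg
vapour 197→232 °C: 54.6 kJ/kg
Δh = 418.86 + 800 + 54.6 = 1273.5 kJ/kg
Q = ṁ·Δh = 1249 kg/h × 1273.5 kJ/kg = 1.5905e+06 kJ/h
|Q| = 441.82 kW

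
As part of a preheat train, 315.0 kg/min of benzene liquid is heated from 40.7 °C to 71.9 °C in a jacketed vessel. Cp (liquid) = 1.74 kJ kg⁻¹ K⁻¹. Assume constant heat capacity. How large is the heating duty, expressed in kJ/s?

Q = 285 kJ/s

Q = ṁ·Cp·ΔT = 315.0 × 1.74 × (71.9 − 40.7) = 17101 kJ/min
Converting: 17101 / 60 s = 285.01 kW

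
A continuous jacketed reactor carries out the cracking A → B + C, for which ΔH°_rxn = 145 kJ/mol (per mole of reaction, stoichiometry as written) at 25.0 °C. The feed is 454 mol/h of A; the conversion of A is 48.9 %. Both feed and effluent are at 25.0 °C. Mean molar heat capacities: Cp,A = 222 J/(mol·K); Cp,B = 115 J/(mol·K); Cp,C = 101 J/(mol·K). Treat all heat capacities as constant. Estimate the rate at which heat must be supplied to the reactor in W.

Q_in = 8940 W

Extent of reaction ξ = 0.489 × 454 = 222.01 mol/h
Reaction term: ξ·ΔH°_rxn = 222.01 × 145 = 32191 kJ/h
Q = ΔH = 32191 kJ/h = 8.9419 kW
Heat supplied = 8941.9 W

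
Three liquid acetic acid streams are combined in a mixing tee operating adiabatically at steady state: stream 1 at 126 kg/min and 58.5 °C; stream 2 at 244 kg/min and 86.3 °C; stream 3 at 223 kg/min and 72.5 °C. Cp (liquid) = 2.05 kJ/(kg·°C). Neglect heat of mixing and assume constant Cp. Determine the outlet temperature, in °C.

Adiabatic, steady state ⇒ Σ ṁᵢCp,ᵢ(T_out − Tᵢ) = 0
Σ ṁᵢCp,ᵢTᵢ = 126×2.05×58.5 + 244×2.05×86.3 + 223×2.05×72.5 = 91421
Σ ṁᵢCp,ᵢ = 126×2.05 + 244×2.05 + 223×2.05 = 1215.6
T_out = 91421 / 1215.6 = 75.204 °C

T_out = 75.2 °C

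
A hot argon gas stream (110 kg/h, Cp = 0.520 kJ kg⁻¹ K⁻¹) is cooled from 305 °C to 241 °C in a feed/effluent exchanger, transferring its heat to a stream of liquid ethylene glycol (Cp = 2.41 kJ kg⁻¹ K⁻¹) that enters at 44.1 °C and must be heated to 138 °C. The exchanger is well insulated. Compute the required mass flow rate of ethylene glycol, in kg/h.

Heat released by hot stream: Q = 110 × 0.520 × (305 − 241) = 3660.8 kJ/h
Energy balance on cold side (adiabatic exchanger): Q = ṁ_c·Cp_c·(T_c,out − T_c,in)
ṁ_c = 3660.8 / [2.41 × (138 − 44.1)] = 16.177 kg/h

ṁ_c = 16.2 kg/h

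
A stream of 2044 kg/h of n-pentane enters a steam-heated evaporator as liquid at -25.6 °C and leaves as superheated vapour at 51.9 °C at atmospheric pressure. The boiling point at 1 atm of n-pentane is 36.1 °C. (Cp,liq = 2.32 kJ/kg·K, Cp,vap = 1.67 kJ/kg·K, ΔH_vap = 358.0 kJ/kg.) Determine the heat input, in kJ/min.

Q = 18000 kJ/min

liquid -25.6→36.1 °C: 143.14 kJ/kg
vaporisation at 36.1 °C: 358 kJ/kg
vapour 36.1→51.9 °C: 26.386 kJ/kg
Δh = 143.14 + 358 + 26.386 = 527.53 kJ/kg
Q = ṁ·Δh = 2044 kg/h × 527.53 kJ/kg = 1.0783e+06 kJ/h
|Q| = 299.52 kW = 17971 kJ/min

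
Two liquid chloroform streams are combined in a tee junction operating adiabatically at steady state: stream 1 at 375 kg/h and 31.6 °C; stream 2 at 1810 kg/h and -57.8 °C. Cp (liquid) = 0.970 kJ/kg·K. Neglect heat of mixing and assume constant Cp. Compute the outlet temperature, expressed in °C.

Adiabatic, steady state ⇒ Σ ṁᵢCp,ᵢ(T_out − Tᵢ) = 0
Σ ṁᵢCp,ᵢTᵢ = 375×0.970×31.6 + 1810×0.970×-57.8 = -89985
Σ ṁᵢCp,ᵢ = 375×0.970 + 1810×0.970 = 2119.4
T_out = -89985 / 2119.4 = -42.457 °C

T_out = -42.5 °C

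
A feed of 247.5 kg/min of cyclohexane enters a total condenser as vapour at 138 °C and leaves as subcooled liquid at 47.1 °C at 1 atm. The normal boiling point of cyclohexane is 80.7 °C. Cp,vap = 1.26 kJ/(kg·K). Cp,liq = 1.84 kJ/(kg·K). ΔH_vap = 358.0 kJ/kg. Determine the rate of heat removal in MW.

Q_c = 2.03 MW

vapour 138→80.7 °C: -72.198 kJ/kg
condensation at 80.7 °C: -358 kJ/kg
liquid 80.7→47.1 °C: -61.824 kJ/kg
Δh = -72.198 + -358 + -61.824 = -492.02 kJ/kg
Q = ṁ·Δh = 247.5 kg/min × -492.02 kJ/kg = -121780 kJ/min
|Q| = 2029.6 kW = 2.0296 MW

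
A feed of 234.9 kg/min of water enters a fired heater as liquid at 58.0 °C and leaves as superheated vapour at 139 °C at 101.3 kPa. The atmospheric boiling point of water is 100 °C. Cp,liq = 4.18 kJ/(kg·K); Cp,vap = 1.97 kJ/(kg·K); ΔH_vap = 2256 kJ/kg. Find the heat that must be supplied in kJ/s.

Q = 9820 kJ/s

liquid 58.0→100 °C: 175.56 kJ/kg
vaporisation at 100 °C: 2256 kJ/kg
vapour 100→139 °C: 76.83 kJ/kg
Δh = 175.56 + 2256 + 76.83 = 2508.4 kJ/kg
Q = ṁ·Δh = 234.9 kg/min × 2508.4 kJ/kg = 589220 kJ/min
|Q| = 9820.3 kW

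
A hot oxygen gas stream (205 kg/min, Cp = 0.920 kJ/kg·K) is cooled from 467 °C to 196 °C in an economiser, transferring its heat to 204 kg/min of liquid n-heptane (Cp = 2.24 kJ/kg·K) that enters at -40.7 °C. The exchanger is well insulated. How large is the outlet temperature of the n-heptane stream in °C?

T_c,out = 71.1 °C

Heat released by hot stream: Q = 205 × 0.920 × (467 − 196) = 51111 kJ/min
Energy balance on cold side (adiabatic exchanger): Q = ṁ_c·Cp_c·(T_c,out − T_c,in)
T_c,out = -40.7 + 51111/(204 × 2.24) = 71.149 °C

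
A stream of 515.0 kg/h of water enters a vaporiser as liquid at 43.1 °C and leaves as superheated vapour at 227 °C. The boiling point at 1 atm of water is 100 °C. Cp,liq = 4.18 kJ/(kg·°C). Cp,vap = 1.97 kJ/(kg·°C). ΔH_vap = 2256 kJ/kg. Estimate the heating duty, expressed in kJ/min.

liquid 43.1→100 °C: 237.84 kJ/kg
vaporisation at 100 °C: 2256 kJ/kg
vapour 100→227 °C: 250.19 kJ/kg
Δh = 237.84 + 2256 + 250.19 = 2744 kJ/kg
Q = ṁ·Δh = 515.0 kg/h × 2744 kJ/kg = 1.4132e+06 kJ/h
|Q| = 392.55 kW = 23553 kJ/min

Q = 23600 kJ/min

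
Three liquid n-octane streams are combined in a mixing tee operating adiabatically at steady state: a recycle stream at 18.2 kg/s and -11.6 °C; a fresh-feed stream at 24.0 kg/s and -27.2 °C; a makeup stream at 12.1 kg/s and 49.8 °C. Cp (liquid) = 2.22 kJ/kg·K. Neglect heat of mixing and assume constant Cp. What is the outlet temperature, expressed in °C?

T_out = -4.81 °C

Adiabatic, steady state ⇒ Σ ṁᵢCp,ᵢ(T_out − Tᵢ) = 0
T_out = Σ ṁᵢCp,ᵢTᵢ / Σ ṁᵢCp,ᵢ
      = -580.17 / 120.55 = -4.8129 °C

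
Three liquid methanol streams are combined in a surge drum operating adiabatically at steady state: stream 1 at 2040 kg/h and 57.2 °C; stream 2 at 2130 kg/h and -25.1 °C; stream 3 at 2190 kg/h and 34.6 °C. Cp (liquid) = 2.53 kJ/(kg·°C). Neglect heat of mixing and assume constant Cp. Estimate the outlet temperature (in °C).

Energy balance with Q = 0: Σ ṁᵢCp,ᵢ(T_out − Tᵢ) = 0
T_out = Σ ṁᵢCp,ᵢTᵢ / Σ ṁᵢCp,ᵢ
      = 351670 / 16091 = 21.855 °C

T_out = 21.9 °C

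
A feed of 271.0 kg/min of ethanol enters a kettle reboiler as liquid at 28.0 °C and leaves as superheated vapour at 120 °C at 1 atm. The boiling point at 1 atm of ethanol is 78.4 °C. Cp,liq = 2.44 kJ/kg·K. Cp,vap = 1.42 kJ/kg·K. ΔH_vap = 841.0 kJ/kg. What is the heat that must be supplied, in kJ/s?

Q = 4620 kJ/s

liquid 28.0→78.4 °C: 122.98 kJ/kg
vaporisation at 78.4 °C: 841 kJ/kg
vapour 78.4→120 °C: 59.072 kJ/kg
Δh = 122.98 + 841 + 59.072 = 1023 kJ/kg
Q = ṁ·Δh = 271.0 kg/min × 1023 kJ/kg = 277250 kJ/min
|Q| = 4620.8 kW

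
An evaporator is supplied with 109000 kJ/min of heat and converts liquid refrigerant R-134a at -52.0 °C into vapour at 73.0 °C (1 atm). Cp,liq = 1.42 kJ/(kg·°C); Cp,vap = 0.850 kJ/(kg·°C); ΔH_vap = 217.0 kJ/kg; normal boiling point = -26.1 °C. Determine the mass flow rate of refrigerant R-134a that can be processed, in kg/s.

ṁ = 5.37 kg/s

Δh = 1.42×(-26.1−-52.0) + 217.0 + 0.850×(73.0−-26.1) = 338.01 kJ/kg
Q = 109000 kJ/min = 1816.7 kJ/s = 1816.7 kJ/s
ṁ = Q/Δh = 1816.7 / 338.01 = 5.3745 kg/s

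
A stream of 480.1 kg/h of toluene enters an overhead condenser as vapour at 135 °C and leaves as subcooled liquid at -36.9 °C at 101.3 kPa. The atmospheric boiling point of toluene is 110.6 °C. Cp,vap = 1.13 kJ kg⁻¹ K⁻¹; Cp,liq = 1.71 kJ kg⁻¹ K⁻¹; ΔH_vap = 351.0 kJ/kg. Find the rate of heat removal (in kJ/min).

vapour 135→110.6 °C: -27.572 kJ/kg
condensation at 110.6 °C: -351 kJ/kg
liquid 110.6→-36.9 °C: -252.22 kJ/kg
Δh = -27.572 + -351 + -252.22 = -630.8 kJ/kg
Q = ṁ·Δh = 480.1 kg/h × -630.8 kJ/kg = -302850 kJ/h
|Q| = 84.124 kW = 5047.4 kJ/min

Q_c = 5050 kJ/min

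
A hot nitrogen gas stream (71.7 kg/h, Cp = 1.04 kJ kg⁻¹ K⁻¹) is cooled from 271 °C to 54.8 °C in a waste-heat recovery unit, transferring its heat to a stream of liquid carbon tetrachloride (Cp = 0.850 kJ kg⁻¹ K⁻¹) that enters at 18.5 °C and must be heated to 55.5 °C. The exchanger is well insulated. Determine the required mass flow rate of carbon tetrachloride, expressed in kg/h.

ṁ_c = 513 kg/h

Heat released by hot stream: Q = 71.7 × 1.04 × (271 − 54.8) = 16122 kJ/h
Energy balance on cold side (adiabatic exchanger): Q = ṁ_c·Cp_c·(T_c,out − T_c,in)
ṁ_c = 16122 / [0.850 × (55.5 − 18.5)] = 512.61 kg/h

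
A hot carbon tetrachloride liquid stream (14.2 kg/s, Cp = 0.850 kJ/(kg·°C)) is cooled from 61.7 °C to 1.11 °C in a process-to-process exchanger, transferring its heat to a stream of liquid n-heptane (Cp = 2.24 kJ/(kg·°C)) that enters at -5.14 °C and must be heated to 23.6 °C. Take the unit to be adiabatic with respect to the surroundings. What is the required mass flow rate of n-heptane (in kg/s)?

ṁ_c = 11.4 kg/s

Heat released by hot stream: Q = 14.2 × 0.850 × (61.7 − 1.11) = 731.32 kJ/s
Energy balance on cold side (adiabatic exchanger): Q = ṁ_c·Cp_c·(T_c,out − T_c,in)
ṁ_c = 731.32 / [2.24 × (23.6 − -5.14)] = 11.36 kg/s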